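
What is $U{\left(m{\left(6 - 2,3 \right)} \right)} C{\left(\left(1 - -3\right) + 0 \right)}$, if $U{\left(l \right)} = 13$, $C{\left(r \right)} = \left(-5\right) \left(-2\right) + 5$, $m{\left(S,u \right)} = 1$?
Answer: $195$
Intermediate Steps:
$C{\left(r \right)} = 15$ ($C{\left(r \right)} = 10 + 5 = 15$)
$U{\left(m{\left(6 - 2,3 \right)} \right)} C{\left(\left(1 - -3\right) + 0 \right)} = 13 \cdot 15 = 195$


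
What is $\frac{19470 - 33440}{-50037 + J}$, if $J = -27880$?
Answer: $\frac{13970}{77917} \approx 0.17929$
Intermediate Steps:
$\frac{19470 - 33440}{-50037 + J} = \frac{19470 - 33440}{-50037 - 27880} = - \frac{13970}{-77917} = \left(-13970\right) \left(- \frac{1}{77917}\right) = \frac{13970}{77917}$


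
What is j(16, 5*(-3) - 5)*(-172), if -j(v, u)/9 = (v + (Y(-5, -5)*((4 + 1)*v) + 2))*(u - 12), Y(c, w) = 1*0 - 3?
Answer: 10996992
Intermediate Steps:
Y(c, w) = -3 (Y(c, w) = 0 - 3 = -3)
j(v, u) = -9*(-12 + u)*(2 - 14*v) (j(v, u) = -9*(v + (-3*(4 + 1)*v + 2))*(u - 12) = -9*(v + (-15*v + 2))*(-12 + u) = -9*(v + (2 - 15*v))*(-12 + u) = -9*(2 - 14*v)*(-12 + u) = -9*(-12 + u)*(2 - 14*v))
j(16, 5*(-3) - 5)*(-172) = (216 - 1512*16 - 18*(5*(-3) - 5) + 126*(5*(-3) - 5)*16)*(-172) = (216 - 24192 - 18*(-15 - 5) + 126*(-15 - 5)*16)*(-172) = (216 - 24192 - 18*(-20) + 126*(-20)*16)*(-172) = (216 - 24192 + 360 - 40320)*(-172) = -63936*(-172) = 10996992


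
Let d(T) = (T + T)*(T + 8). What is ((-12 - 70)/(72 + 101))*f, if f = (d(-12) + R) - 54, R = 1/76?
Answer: -130913/6574 ≈ -19.914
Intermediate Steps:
d(T) = 2*T*(8 + T) (d(T) = (2*T)*(8 + T) = 2*T*(8 + T))
R = 1/76 ≈ 0.013158
f = 3193/76 (f = (2*(-12)*(8 - 12) + 1/76) - 54 = (2*(-12)*(-4) + 1/76) - 54 = (96 + 1/76) - 54 = 7297/76 - 54 = 3193/76 ≈ 42.013)
((-12 - 70)/(72 + 101))*f = ((-12 - 70)/(72 + 101))*(3193/76) = -82/173*(3193/76) = -82*1/173*(3193/76) = -82/173*3193/76 = -130913/6574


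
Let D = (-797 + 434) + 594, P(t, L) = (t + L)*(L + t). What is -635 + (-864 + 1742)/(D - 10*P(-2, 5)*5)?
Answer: -139943/219 ≈ -639.01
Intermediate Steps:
P(t, L) = (L + t)² (P(t, L) = (L + t)*(L + t) = (L + t)²)
D = 231 (D = -363 + 594 = 231)
-635 + (-864 + 1742)/(D - 10*P(-2, 5)*5) = -635 + (-864 + 1742)/(231 - 10*(5 - 2)²*5) = -635 + 878/(231 - 10*3²*5) = -635 + 878/(231 - 10*9*5) = -635 + 878/(231 - 90*5) = -635 + 878/(231 - 450) = -635 + 878/(-219) = -635 + 878*(-1/219) = -635 - 878/219 = -139943/219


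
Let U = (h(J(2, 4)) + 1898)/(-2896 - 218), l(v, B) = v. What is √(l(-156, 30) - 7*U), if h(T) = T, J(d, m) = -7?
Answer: I*√163501262/1038 ≈ 12.319*I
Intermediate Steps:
U = -1891/3114 (U = (-7 + 1898)/(-2896 - 218) = 1891/(-3114) = 1891*(-1/3114) = -1891/3114 ≈ -0.60726)
√(l(-156, 30) - 7*U) = √(-156 - 7*(-1891/3114)) = √(-156 + 13237/3114) = √(-472547/3114) = I*√163501262/1038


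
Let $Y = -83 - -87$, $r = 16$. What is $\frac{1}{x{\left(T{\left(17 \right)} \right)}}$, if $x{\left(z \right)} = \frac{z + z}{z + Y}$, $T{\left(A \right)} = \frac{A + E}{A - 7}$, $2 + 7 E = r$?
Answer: $\frac{59}{38} \approx 1.5526$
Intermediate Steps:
$Y = 4$ ($Y = -83 + 87 = 4$)
$E = 2$ ($E = - \frac{2}{7} + \frac{1}{7} \cdot 16 = - \frac{2}{7} + \frac{16}{7} = 2$)
$T{\left(A \right)} = \frac{2 + A}{-7 + A}$ ($T{\left(A \right)} = \frac{A + 2}{A - 7} = \frac{2 + A}{-7 + A}$)
$x{\left(z \right)} = \frac{2 z}{4 + z}$ ($x{\left(z \right)} = \frac{z + z}{z + 4} = \frac{2 z}{4 + z}$)
$\frac{1}{x{\left(T{\left(17 \right)} \right)}} = \frac{1}{2 \frac{2 + 17}{-7 + 17} \frac{1}{4 + \frac{2 + 17}{-7 + 17}}} = \frac{1}{2 \cdot \frac{1}{10} \cdot 19 \frac{1}{4 + \frac{1}{10} \cdot 19}} = \frac{1}{2 \cdot \frac{19}{10} \frac{1}{4 + \frac{19}{10}}} = \frac{1}{2 \cdot \frac{19}{10} \frac{1}{\frac{59}{10}}} = \frac{1}{2 \cdot \frac{19}{10} \cdot \frac{10}{59}} = \frac{1}{\frac{38}{59}} = \frac{59}{38}$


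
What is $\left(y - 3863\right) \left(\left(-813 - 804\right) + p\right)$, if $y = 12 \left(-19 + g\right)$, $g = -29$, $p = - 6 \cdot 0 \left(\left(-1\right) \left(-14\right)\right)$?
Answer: $7177863$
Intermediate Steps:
$p = 0$ ($p = - 6 \cdot 0 \cdot 14 = \left(-6\right) 0 = 0$)
$y = -576$ ($y = 12 \left(-19 - 29\right) = 12 \left(-48\right) = -576$)
$\left(y - 3863\right) \left(\left(-813 - 804\right) + p\right) = \left(-576 - 3863\right) \left(\left(-813 - 804\right) + 0\right) = - 4439 \left(\left(-813 - 804\right) + 0\right) = - 4439 \left(-1617 + 0\right) = \left(-4439\right) \left(-1617\right) = 7177863$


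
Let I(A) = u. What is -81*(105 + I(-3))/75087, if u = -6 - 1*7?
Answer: -92/927 ≈ -0.099245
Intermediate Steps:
u = -13 (u = -6 - 7 = -13)
I(A) = -13
-81*(105 + I(-3))/75087 = -81*(105 - 13)/75087 = -81*92*(1/75087) = -7452*1/75087 = -92/927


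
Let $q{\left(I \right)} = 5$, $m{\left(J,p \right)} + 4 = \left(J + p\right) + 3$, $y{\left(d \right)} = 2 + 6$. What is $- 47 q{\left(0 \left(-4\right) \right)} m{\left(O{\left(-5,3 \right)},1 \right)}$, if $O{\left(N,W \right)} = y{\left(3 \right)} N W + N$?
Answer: $29375$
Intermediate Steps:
$y{\left(d \right)} = 8$
$O{\left(N,W \right)} = N + 8 N W$ ($O{\left(N,W \right)} = 8 N W + N = N + 8 N W$)
$m{\left(J,p \right)} = -1 + J + p$ ($m{\left(J,p \right)} = -4 + \left(\left(J + p\right) + 3\right) = -4 + \left(3 + J + p\right) = -1 + J + p$)
$- 47 q{\left(0 \left(-4\right) \right)} m{\left(O{\left(-5,3 \right)},1 \right)} = \left(-47\right) 5 \left(-1 - 5 \left(1 + 8 \cdot 3\right) + 1\right) = - 235 \left(-1 - 5 \left(1 + 24\right) + 1\right) = - 235 \left(-1 - 125 + 1\right) = \left(-235\right) \left(-125\right) = 29375$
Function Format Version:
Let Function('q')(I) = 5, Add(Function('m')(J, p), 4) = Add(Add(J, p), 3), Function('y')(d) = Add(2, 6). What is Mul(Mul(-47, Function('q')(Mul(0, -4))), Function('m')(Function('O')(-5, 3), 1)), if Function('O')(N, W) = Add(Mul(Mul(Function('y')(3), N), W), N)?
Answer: 29375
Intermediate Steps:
Function('y')(d) = 8
Function('O')(N, W) = Add(N, Mul(8, N, W)) (Function('O')(N, W) = Add(Mul(Mul(8, N), W), N) = Add(Mul(8, N, W), N) = Add(N, Mul(8, N, W)))
Function('m')(J, p) = Add(-1, J, p) (Function('m')(J, p) = Add(-4, Add(Add(J, p), 3)) = Add(-4, Add(3, J, p)) = Add(-1, J, p))
Mul(Mul(-47, Function('q')(Mul(0, -4))), Function('m')(Function('O')(-5, 3), 1)) = Mul(Mul(-47, 5), Add(-1, Mul(-5, Add(1, Mul(8, 3))), 1)) = Mul(-235, Add(-1, Mul(-5, Add(1, 24)), 1)) = Mul(-235, Add(-1, Mul(-5, 25), 1)) = Mul(-235, Add(-1, -125, 1)) = Mul(-235, -125) = 29375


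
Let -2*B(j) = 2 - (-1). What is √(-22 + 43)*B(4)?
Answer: -3*√21/2 ≈ -6.8739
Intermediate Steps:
B(j) = -3/2 (B(j) = -(2 - (-1))/2 = -(2 - 1*(-1))/2 = -(2 + 1)/2 = -½*3 = -3/2)
√(-22 + 43)*B(4) = √(-22 + 43)*(-3/2) = √21*(-3/2) = -3*√21/2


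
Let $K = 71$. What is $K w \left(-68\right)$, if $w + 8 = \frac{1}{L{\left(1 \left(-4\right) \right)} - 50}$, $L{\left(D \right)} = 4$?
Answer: $\frac{890766}{23} \approx 38729.0$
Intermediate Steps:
$w = - \frac{369}{46}$ ($w = -8 + \frac{1}{4 - 50} = -8 + \frac{1}{-46} = -8 - \frac{1}{46} = - \frac{369}{46} \approx -8.0217$)
$K w \left(-68\right) = 71 \left(- \frac{369}{46}\right) \left(-68\right) = \left(- \frac{26199}{46}\right) \left(-68\right) = \frac{890766}{23}$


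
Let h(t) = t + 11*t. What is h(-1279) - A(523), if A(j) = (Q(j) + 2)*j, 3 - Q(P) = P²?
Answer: 143037704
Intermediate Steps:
Q(P) = 3 - P²
h(t) = 12*t
A(j) = j*(5 - j²) (A(j) = ((3 - j²) + 2)*j = (5 - j²)*j = j*(5 - j²))
h(-1279) - A(523) = 12*(-1279) - 523*(5 - 1*523²) = -15348 - 523*(5 - 1*273529) = -15348 - 523*(5 - 273529) = -15348 - 523*(-273524) = -15348 - 1*(-143053052) = -15348 + 143053052 = 143037704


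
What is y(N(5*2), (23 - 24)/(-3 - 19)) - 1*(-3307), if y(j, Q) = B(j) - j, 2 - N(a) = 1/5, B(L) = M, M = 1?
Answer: 16531/5 ≈ 3306.2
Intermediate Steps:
B(L) = 1
N(a) = 9/5 (N(a) = 2 - 1/5 = 2 - 1*⅕ = 2 - ⅕ = 9/5)
y(j, Q) = 1 - j
y(N(5*2), (23 - 24)/(-3 - 19)) - 1*(-3307) = (1 - 1*9/5) - 1*(-3307) = (1 - 9/5) + 3307 = -⅘ + 3307 = 16531/5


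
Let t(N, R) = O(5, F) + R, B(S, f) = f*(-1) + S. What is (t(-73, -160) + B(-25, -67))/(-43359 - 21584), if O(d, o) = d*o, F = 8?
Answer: 78/64943 ≈ 0.0012011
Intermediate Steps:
B(S, f) = S - f (B(S, f) = -f + S = S - f)
t(N, R) = 40 + R (t(N, R) = 5*8 + R = 40 + R)
(t(-73, -160) + B(-25, -67))/(-43359 - 21584) = ((40 - 160) + (-25 - 1*(-67)))/(-43359 - 21584) = (-120 + (-25 + 67))/(-64943) = (-120 + 42)*(-1/64943) = -78*(-1/64943) = 78/64943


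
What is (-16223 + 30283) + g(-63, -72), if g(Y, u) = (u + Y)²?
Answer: 32285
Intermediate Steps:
g(Y, u) = (Y + u)²
(-16223 + 30283) + g(-63, -72) = (-16223 + 30283) + (-63 - 72)² = 14060 + (-135)² = 14060 + 18225 = 32285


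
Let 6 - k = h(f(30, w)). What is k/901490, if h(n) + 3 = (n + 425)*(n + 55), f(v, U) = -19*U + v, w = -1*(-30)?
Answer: -27883/450745 ≈ -0.061860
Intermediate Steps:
w = 30
f(v, U) = v - 19*U
h(n) = -3 + (55 + n)*(425 + n) (h(n) = -3 + (n + 425)*(n + 55) = -3 + (425 + n)*(55 + n) = -3 + (55 + n)*(425 + n))
k = -55766 (k = 6 - (23372 + (30 - 19*30)² + 480*(30 - 19*30)) = 6 - (23372 + (30 - 570)² + 480*(30 - 570)) = 6 - (23372 + (-540)² + 480*(-540)) = 6 - (23372 + 291600 - 259200) = 6 - 1*55772 = 6 - 55772 = -55766)
k/901490 = -55766/901490 = -55766*1/901490 = -27883/450745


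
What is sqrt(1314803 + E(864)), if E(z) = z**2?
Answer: sqrt(2061299) ≈ 1435.7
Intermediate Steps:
sqrt(1314803 + E(864)) = sqrt(1314803 + 864**2) = sqrt(1314803 + 746496) = sqrt(2061299)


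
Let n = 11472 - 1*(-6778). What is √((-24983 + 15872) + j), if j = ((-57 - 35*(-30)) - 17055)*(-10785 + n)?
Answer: 3*I*√13323549 ≈ 10950.0*I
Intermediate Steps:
n = 18250 (n = 11472 + 6778 = 18250)
j = -119902830 (j = ((-57 - 35*(-30)) - 17055)*(-10785 + 18250) = ((-57 + 1050) - 17055)*7465 = (993 - 17055)*7465 = -16062*7465 = -119902830)
√((-24983 + 15872) + j) = √((-24983 + 15872) - 119902830) = √(-9111 - 119902830) = √(-119911941) = 3*I*√13323549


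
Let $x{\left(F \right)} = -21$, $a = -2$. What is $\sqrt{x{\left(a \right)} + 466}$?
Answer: $\sqrt{445} \approx 21.095$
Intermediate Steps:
$\sqrt{x{\left(a \right)} + 466} = \sqrt{-21 + 466} = \sqrt{445}$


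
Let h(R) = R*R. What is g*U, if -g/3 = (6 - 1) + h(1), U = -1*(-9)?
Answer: -162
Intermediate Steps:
h(R) = R**2
U = 9
g = -18 (g = -3*((6 - 1) + 1**2) = -3*(5 + 1) = -3*6 = -18)
g*U = -18*9 = -162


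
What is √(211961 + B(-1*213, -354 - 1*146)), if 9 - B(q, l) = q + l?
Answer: √212683 ≈ 461.18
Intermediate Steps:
B(q, l) = 9 - l - q (B(q, l) = 9 - (q + l) = 9 - (l + q) = 9 + (-l - q) = 9 - l - q)
√(211961 + B(-1*213, -354 - 1*146)) = √(211961 + (9 - (-354 - 1*146) - (-1)*213)) = √(211961 + (9 - (-354 - 146) - 1*(-213))) = √(211961 + (9 - 1*(-500) + 213)) = √(211961 + (9 + 500 + 213)) = √(211961 + 722) = √212683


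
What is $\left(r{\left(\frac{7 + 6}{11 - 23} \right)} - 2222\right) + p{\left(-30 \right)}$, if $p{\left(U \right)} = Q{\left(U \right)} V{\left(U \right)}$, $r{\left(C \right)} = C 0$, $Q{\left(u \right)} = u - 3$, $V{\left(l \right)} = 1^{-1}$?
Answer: $-2255$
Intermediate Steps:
$V{\left(l \right)} = 1$
$Q{\left(u \right)} = -3 + u$ ($Q{\left(u \right)} = u - 3 = -3 + u$)
$r{\left(C \right)} = 0$
$p{\left(U \right)} = -3 + U$ ($p{\left(U \right)} = \left(-3 + U\right) 1 = -3 + U$)
$\left(r{\left(\frac{7 + 6}{11 - 23} \right)} - 2222\right) + p{\left(-30 \right)} = \left(0 - 2222\right) - 33 = -2222 - 33 = -2255$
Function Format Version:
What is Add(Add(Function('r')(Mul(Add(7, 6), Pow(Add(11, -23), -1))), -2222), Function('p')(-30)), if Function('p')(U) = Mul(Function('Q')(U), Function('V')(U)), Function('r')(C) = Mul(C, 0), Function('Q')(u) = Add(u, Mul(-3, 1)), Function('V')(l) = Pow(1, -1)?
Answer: -2255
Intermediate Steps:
Function('V')(l) = 1
Function('Q')(u) = Add(-3, u) (Function('Q')(u) = Add(u, -3) = Add(-3, u))
Function('r')(C) = 0
Function('p')(U) = Add(-3, U) (Function('p')(U) = Mul(Add(-3, U), 1) = Add(-3, U))
Add(Add(Function('r')(Mul(Add(7, 6), Pow(Add(11, -23), -1))), -2222), Function('p')(-30)) = Add(Add(0, -2222), Add(-3, -30)) = Add(-2222, -33) = -2255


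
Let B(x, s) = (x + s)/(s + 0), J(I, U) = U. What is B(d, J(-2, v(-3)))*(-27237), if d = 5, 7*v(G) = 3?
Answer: -345002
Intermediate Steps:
v(G) = 3/7 (v(G) = (⅐)*3 = 3/7)
B(x, s) = (s + x)/s
B(d, J(-2, v(-3)))*(-27237) = ((3/7 + 5)/(3/7))*(-27237) = ((7/3)*(38/7))*(-27237) = (38/3)*(-27237) = -345002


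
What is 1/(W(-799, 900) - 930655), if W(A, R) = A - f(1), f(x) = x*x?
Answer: -1/931455 ≈ -1.0736e-6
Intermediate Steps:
f(x) = x²
W(A, R) = -1 + A (W(A, R) = A - 1*1² = A - 1*1 = A - 1 = -1 + A)
1/(W(-799, 900) - 930655) = 1/((-1 - 799) - 930655) = 1/(-800 - 930655) = 1/(-931455) = -1/931455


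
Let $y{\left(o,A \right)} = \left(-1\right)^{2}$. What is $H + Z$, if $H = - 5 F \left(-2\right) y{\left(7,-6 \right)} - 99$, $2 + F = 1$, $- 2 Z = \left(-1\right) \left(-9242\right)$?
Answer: $-4730$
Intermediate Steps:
$Z = -4621$ ($Z = - \frac{\left(-1\right) \left(-9242\right)}{2} = \left(- \frac{1}{2}\right) 9242 = -4621$)
$F = -1$ ($F = -2 + 1 = -1$)
$y{\left(o,A \right)} = 1$
$H = -109$ ($H = \left(-5\right) \left(-1\right) \left(-2\right) 1 - 99 = 5 \left(-2\right) 1 - 99 = \left(-10\right) 1 - 99 = -10 - 99 = -109$)
$H + Z = -109 - 4621 = -4730$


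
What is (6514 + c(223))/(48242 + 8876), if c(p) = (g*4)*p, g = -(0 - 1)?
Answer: 3703/28559 ≈ 0.12966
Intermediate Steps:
g = 1 (g = -1*(-1) = 1)
c(p) = 4*p (c(p) = (1*4)*p = 4*p)
(6514 + c(223))/(48242 + 8876) = (6514 + 4*223)/(48242 + 8876) = (6514 + 892)/57118 = 7406*(1/57118) = 3703/28559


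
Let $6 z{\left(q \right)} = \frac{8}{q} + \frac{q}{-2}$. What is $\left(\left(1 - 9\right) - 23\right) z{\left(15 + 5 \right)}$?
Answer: $\frac{248}{5} \approx 49.6$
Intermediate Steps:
$z{\left(q \right)} = - \frac{q}{12} + \frac{4}{3 q}$ ($z{\left(q \right)} = \frac{\frac{8}{q} + \frac{q}{-2}}{6} = \frac{\frac{8}{q} + q \left(- \frac{1}{2}\right)}{6} = \frac{\frac{8}{q} - \frac{q}{2}}{6} = - \frac{q}{12} + \frac{4}{3 q}$)
$\left(\left(1 - 9\right) - 23\right) z{\left(15 + 5 \right)} = \left(\left(1 - 9\right) - 23\right) \frac{16 - \left(15 + 5\right)^{2}}{12 \left(15 + 5\right)} = \left(-8 - 23\right) \frac{16 - 20^{2}}{12 \cdot 20} = - 31 \cdot \frac{1}{12} \cdot \frac{1}{20} \left(16 - 400\right) = - 31 \cdot \frac{1}{12} \cdot \frac{1}{20} \left(-384\right) = \left(-31\right) \left(- \frac{8}{5}\right) = \frac{248}{5}$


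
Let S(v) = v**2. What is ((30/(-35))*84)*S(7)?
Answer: -3528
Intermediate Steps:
((30/(-35))*84)*S(7) = ((30/(-35))*84)*7**2 = ((30*(-1/35))*84)*49 = -6/7*84*49 = -72*49 = -3528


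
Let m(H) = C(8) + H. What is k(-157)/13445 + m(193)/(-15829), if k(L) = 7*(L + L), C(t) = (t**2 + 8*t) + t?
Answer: -39215547/212820905 ≈ -0.18427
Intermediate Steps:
C(t) = t**2 + 9*t
k(L) = 14*L (k(L) = 7*(2*L) = 14*L)
m(H) = 136 + H (m(H) = 8*(9 + 8) + H = 8*17 + H = 136 + H)
k(-157)/13445 + m(193)/(-15829) = (14*(-157))/13445 + (136 + 193)/(-15829) = -2198*1/13445 + 329*(-1/15829) = -2198/13445 - 329/15829 = -39215547/212820905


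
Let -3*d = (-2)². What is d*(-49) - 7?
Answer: 175/3 ≈ 58.333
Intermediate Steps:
d = -4/3 (d = -⅓*(-2)² = -⅓*4 = -4/3 ≈ -1.3333)
d*(-49) - 7 = -4/3*(-49) - 7 = 196/3 - 7 = 175/3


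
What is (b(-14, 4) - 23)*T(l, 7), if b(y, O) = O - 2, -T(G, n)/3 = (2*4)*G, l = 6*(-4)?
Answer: -12096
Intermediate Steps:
l = -24
T(G, n) = -24*G (T(G, n) = -3*2*4*G = -24*G)
b(y, O) = -2 + O
(b(-14, 4) - 23)*T(l, 7) = ((-2 + 4) - 23)*(-24*(-24)) = (2 - 23)*576 = -21*576 = -12096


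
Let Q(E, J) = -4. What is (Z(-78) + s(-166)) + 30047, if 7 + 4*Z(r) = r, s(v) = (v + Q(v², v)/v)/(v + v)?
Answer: 827403343/27556 ≈ 30026.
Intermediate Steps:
s(v) = (v - 4/v)/(2*v) (s(v) = (v - 4/v)/(v + v) = (v - 4/v)/((2*v)) = (v - 4/v)*(1/(2*v)) = (v - 4/v)/(2*v))
Z(r) = -7/4 + r/4
(Z(-78) + s(-166)) + 30047 = ((-7/4 + (¼)*(-78)) + (½ - 2/(-166)²)) + 30047 = ((-7/4 - 39/2) + (½ - 2*1/27556)) + 30047 = (-85/4 + (½ - 1/13778)) + 30047 = (-85/4 + 3444/6889) + 30047 = -571789/27556 + 30047 = 827403343/27556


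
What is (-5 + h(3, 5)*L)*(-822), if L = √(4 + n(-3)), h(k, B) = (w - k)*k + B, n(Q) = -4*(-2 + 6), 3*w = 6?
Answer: 4110 - 3288*I*√3 ≈ 4110.0 - 5695.0*I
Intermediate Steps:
w = 2 (w = (⅓)*6 = 2)
n(Q) = -16 (n(Q) = -4*4 = -16)
h(k, B) = B + k*(2 - k) (h(k, B) = (2 - k)*k + B = k*(2 - k) + B = B + k*(2 - k))
L = 2*I*√3 (L = √(4 - 16) = √(-12) = 2*I*√3 ≈ 3.4641*I)
(-5 + h(3, 5)*L)*(-822) = (-5 + (5 - 1*3² + 2*3)*(2*I*√3))*(-822) = (-5 + (5 - 1*9 + 6)*(2*I*√3))*(-822) = (-5 + (5 - 9 + 6)*(2*I*√3))*(-822) = (-5 + 2*(2*I*√3))*(-822) = (-5 + 4*I*√3)*(-822) = 4110 - 3288*I*√3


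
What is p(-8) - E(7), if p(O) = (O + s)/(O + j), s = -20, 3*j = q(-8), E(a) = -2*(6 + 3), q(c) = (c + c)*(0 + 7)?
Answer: 633/34 ≈ 18.618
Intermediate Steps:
q(c) = 14*c (q(c) = (2*c)*7 = 14*c)
E(a) = -18 (E(a) = -2*9 = -18)
j = -112/3 (j = (14*(-8))/3 = (⅓)*(-112) = -112/3 ≈ -37.333)
p(O) = (-20 + O)/(-112/3 + O) (p(O) = (O - 20)/(O - 112/3) = (-20 + O)/(-112/3 + O))
p(-8) - E(7) = 3*(-20 - 8)/(-112 + 3*(-8)) - 1*(-18) = 3*(-28)/(-112 - 24) + 18 = 3*(-28)/(-136) + 18 = 3*(-1/136)*(-28) + 18 = 21/34 + 18 = 633/34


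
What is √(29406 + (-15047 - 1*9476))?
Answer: √4883 ≈ 69.878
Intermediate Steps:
√(29406 + (-15047 - 1*9476)) = √(29406 + (-15047 - 9476)) = √(29406 - 24523) = √4883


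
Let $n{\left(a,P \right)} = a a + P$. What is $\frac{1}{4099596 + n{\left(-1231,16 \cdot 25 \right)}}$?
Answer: $\frac{1}{5615357} \approx 1.7808 \cdot 10^{-7}$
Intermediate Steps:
$n{\left(a,P \right)} = P + a^{2}$ ($n{\left(a,P \right)} = a^{2} + P = P + a^{2}$)
$\frac{1}{4099596 + n{\left(-1231,16 \cdot 25 \right)}} = \frac{1}{4099596 + \left(16 \cdot 25 + \left(-1231\right)^{2}\right)} = \frac{1}{4099596 + \left(400 + 1515361\right)} = \frac{1}{4099596 + 1515761} = \frac{1}{5615357}$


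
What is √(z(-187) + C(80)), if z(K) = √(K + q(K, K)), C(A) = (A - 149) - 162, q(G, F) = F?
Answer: √(-231 + I*√374) ≈ 0.63565 + 15.212*I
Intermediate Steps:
C(A) = -311 + A (C(A) = (-149 + A) - 162 = -311 + A)
z(K) = √2*√K (z(K) = √(K + K) = √(2*K) = √2*√K)
√(z(-187) + C(80)) = √(√2*√(-187) + (-311 + 80)) = √(√2*(I*√187) - 231) = √(I*√374 - 231) = √(-231 + I*√374)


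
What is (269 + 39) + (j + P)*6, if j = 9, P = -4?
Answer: 338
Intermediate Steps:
(269 + 39) + (j + P)*6 = (269 + 39) + (9 - 4)*6 = 308 + 5*6 = 308 + 30 = 338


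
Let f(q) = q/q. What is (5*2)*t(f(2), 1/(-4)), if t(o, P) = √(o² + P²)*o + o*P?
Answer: -5/2 + 5*√17/2 ≈ 7.8078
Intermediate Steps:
f(q) = 1
t(o, P) = P*o + o*√(P² + o²) (t(o, P) = √(P² + o²)*o + P*o = o*√(P² + o²) + P*o = P*o + o*√(P² + o²))
(5*2)*t(f(2), 1/(-4)) = (5*2)*(1*(1/(-4) + √((1/(-4))² + 1²))) = 10*(1*(-¼ + √((-¼)² + 1))) = 10*(1*(-¼ + √(1/16 + 1))) = 10*(1*(-¼ + √(17/16))) = 10*(1*(-¼ + √17/4)) = 10*(-¼ + √17/4) = -5/2 + 5*√17/2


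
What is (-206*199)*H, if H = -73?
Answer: 2992562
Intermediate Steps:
(-206*199)*H = -206*199*(-73) = -40994*(-73) = 2992562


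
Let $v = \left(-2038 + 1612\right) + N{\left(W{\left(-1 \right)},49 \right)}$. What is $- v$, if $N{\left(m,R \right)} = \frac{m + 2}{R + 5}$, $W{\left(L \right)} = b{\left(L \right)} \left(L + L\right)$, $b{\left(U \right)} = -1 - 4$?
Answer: $\frac{3832}{9} \approx 425.78$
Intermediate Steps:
$b{\left(U \right)} = -5$
$W{\left(L \right)} = - 10 L$ ($W{\left(L \right)} = - 5 \left(L + L\right) = - 5 \cdot 2 L = - 10 L$)
$N{\left(m,R \right)} = \frac{2 + m}{5 + R}$
$v = - \frac{3832}{9}$ ($v = \left(-2038 + 1612\right) + \frac{2 - -10}{5 + 49} = -426 + \frac{2 + 10}{54} = -426 + \frac{1}{54} \cdot 12 = -426 + \frac{2}{9} = - \frac{3832}{9} \approx -425.78$)
$- v = \left(-1\right) \left(- \frac{3832}{9}\right) = \frac{3832}{9}$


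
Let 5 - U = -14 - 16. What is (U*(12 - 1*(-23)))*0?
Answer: 0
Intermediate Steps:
U = 35 (U = 5 - (-14 - 16) = 5 - 1*(-30) = 5 + 30 = 35)
(U*(12 - 1*(-23)))*0 = (35*(12 - 1*(-23)))*0 = (35*(12 + 23))*0 = (35*35)*0 = 1225*0 = 0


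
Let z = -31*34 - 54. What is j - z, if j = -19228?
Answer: -18120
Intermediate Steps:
z = -1108 (z = -1054 - 54 = -1108)
j - z = -19228 - 1*(-1108) = -19228 + 1108 = -18120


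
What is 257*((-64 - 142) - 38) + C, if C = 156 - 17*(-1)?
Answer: -62535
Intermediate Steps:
C = 173 (C = 156 - 1*(-17) = 156 + 17 = 173)
257*((-64 - 142) - 38) + C = 257*((-64 - 142) - 38) + 173 = 257*(-206 - 38) + 173 = 257*(-244) + 173 = -62708 + 173 = -62535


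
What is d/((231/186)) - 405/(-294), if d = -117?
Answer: -100071/1078 ≈ -92.830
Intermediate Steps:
d/((231/186)) - 405/(-294) = -117/(231/186) - 405/(-294) = -117/(231*(1/186)) - 405*(-1/294) = -117/77/62 + 135/98 = -117*62/77 + 135/98 = -7254/77 + 135/98 = -100071/1078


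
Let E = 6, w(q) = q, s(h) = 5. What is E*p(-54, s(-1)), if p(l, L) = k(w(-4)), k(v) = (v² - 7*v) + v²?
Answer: 360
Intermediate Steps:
k(v) = -7*v + 2*v²
p(l, L) = 60 (p(l, L) = -4*(-7 + 2*(-4)) = -4*(-7 - 8) = -4*(-15) = 60)
E*p(-54, s(-1)) = 6*60 = 360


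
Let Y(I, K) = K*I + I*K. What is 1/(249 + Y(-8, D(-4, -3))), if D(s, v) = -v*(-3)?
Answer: 1/393 ≈ 0.0025445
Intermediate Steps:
D(s, v) = 3*v (D(s, v) = -(-3)*v = 3*v)
Y(I, K) = 2*I*K (Y(I, K) = I*K + I*K = 2*I*K)
1/(249 + Y(-8, D(-4, -3))) = 1/(249 + 2*(-8)*(3*(-3))) = 1/(249 + 2*(-8)*(-9)) = 1/(249 + 144) = 1/393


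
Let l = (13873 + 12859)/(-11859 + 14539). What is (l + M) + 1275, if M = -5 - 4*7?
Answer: 838823/670 ≈ 1252.0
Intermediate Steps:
M = -33 (M = -5 - 28 = -33)
l = 6683/670 (l = 26732/2680 = 26732*(1/2680) = 6683/670 ≈ 9.9746)
(l + M) + 1275 = (6683/670 - 33) + 1275 = -15427/670 + 1275 = 838823/670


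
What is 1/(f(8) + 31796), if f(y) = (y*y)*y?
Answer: 1/32308 ≈ 3.0952e-5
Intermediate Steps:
f(y) = y³ (f(y) = y²*y = y³)
1/(f(8) + 31796) = 1/(8³ + 31796) = 1/(512 + 31796) = 1/32308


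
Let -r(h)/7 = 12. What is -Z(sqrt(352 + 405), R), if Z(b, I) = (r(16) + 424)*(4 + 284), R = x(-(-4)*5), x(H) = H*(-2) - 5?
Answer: -97920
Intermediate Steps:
r(h) = -84 (r(h) = -7*12 = -84)
x(H) = -5 - 2*H (x(H) = -2*H - 5 = -5 - 2*H)
R = -45 (R = -5 - (-2)*(-4*5) = -5 - (-2)*(-20) = -5 - 2*20 = -5 - 40 = -45)
Z(b, I) = 97920 (Z(b, I) = (-84 + 424)*(4 + 284) = 340*288 = 97920)
-Z(sqrt(352 + 405), R) = -1*97920 = -97920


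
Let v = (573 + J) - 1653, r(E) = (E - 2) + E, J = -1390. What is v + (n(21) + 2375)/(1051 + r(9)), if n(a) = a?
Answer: -2633094/1067 ≈ -2467.8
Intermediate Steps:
r(E) = -2 + 2*E (r(E) = (-2 + E) + E = -2 + 2*E)
v = -2470 (v = (573 - 1390) - 1653 = -817 - 1653 = -2470)
v + (n(21) + 2375)/(1051 + r(9)) = -2470 + (21 + 2375)/(1051 + (-2 + 2*9)) = -2470 + 2396/(1051 + (-2 + 18)) = -2470 + 2396/(1051 + 16) = -2470 + 2396/1067 = -2633094/1067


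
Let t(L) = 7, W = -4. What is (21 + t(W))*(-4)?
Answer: -112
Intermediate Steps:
(21 + t(W))*(-4) = (21 + 7)*(-4) = 28*(-4) = -112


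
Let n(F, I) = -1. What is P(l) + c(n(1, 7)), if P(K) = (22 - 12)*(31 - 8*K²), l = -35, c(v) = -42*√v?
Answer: -97690 - 42*I ≈ -97690.0 - 42.0*I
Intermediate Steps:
P(K) = 310 - 80*K² (P(K) = 10*(31 - 8*K²) = 310 - 80*K²)
P(l) + c(n(1, 7)) = (310 - 80*(-35)²) - 42*I = (310 - 80*1225) - 42*I = (310 - 98000) - 42*I = -97690 - 42*I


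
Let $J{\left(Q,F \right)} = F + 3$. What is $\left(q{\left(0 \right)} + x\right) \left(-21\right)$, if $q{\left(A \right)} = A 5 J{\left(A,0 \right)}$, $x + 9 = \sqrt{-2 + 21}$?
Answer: $189 - 21 \sqrt{19} \approx 97.463$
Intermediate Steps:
$x = -9 + \sqrt{19}$ ($x = -9 + \sqrt{-2 + 21} = -9 + \sqrt{19} \approx -4.6411$)
$J{\left(Q,F \right)} = 3 + F$
$q{\left(A \right)} = 15 A$ ($q{\left(A \right)} = A 5 \left(3 + 0\right) = 5 A 3 = 15 A$)
$\left(q{\left(0 \right)} + x\right) \left(-21\right) = \left(15 \cdot 0 - \left(9 - \sqrt{19}\right)\right) \left(-21\right) = \left(0 - \left(9 - \sqrt{19}\right)\right) \left(-21\right) = \left(-9 + \sqrt{19}\right) \left(-21\right) = 189 - 21 \sqrt{19}$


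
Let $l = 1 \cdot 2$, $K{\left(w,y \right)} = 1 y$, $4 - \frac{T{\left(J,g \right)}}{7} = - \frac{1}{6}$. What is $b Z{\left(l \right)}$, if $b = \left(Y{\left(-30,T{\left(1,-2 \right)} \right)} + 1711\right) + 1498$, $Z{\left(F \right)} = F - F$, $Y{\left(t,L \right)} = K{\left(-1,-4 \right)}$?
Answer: $0$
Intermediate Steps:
$T{\left(J,g \right)} = \frac{175}{6}$ ($T{\left(J,g \right)} = 28 - 7 \left(- \frac{1}{6}\right) = 28 - 7 \left(\left(-1\right) \frac{1}{6}\right) = 28 - - \frac{7}{6} = 28 + \frac{7}{6} = \frac{175}{6}$)
$K{\left(w,y \right)} = y$
$Y{\left(t,L \right)} = -4$
$l = 2$
$Z{\left(F \right)} = 0$
$b = 3205$ ($b = \left(-4 + 1711\right) + 1498 = 1707 + 1498 = 3205$)
$b Z{\left(l \right)} = 3205 \cdot 0 = 0$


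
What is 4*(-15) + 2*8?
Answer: -44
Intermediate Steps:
4*(-15) + 2*8 = -60 + 16 = -44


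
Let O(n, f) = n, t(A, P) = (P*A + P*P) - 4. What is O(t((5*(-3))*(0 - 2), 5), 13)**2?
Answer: 29241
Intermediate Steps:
t(A, P) = -4 + P**2 + A*P (t(A, P) = (A*P + P**2) - 4 = (P**2 + A*P) - 4 = -4 + P**2 + A*P)
O(t((5*(-3))*(0 - 2), 5), 13)**2 = (-4 + 5**2 + ((5*(-3))*(0 - 2))*5)**2 = (-4 + 25 - 15*(-2)*5)**2 = (-4 + 25 + 30*5)**2 = (-4 + 25 + 150)**2 = 171**2 = 29241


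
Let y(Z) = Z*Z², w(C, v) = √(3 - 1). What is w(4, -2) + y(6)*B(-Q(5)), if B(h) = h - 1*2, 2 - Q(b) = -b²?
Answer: -6264 + √2 ≈ -6262.6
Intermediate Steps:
w(C, v) = √2
Q(b) = 2 + b² (Q(b) = 2 - (-1)*b² = 2 + b²)
y(Z) = Z³
B(h) = -2 + h (B(h) = h - 2 = -2 + h)
w(4, -2) + y(6)*B(-Q(5)) = √2 + 6³*(-2 - (2 + 5²)) = √2 + 216*(-2 - (2 + 25)) = √2 + 216*(-2 - 1*27) = √2 + 216*(-2 - 27) = √2 + 216*(-29) = √2 - 6264 = -6264 + √2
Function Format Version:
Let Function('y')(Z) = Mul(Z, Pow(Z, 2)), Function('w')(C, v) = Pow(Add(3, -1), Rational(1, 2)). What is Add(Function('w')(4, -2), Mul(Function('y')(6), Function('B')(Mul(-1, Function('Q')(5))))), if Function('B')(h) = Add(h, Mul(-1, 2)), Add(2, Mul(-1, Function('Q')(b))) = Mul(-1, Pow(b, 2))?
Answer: Add(-6264, Pow(2, Rational(1, 2))) ≈ -6262.6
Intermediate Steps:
Function('w')(C, v) = Pow(2, Rational(1, 2))
Function('Q')(b) = Add(2, Pow(b, 2)) (Function('Q')(b) = Add(2, Mul(-1, Mul(-1, Pow(b, 2)))) = Add(2, Pow(b, 2)))
Function('y')(Z) = Pow(Z, 3)
Function('B')(h) = Add(-2, h) (Function('B')(h) = Add(h, -2) = Add(-2, h))
Add(Function('w')(4, -2), Mul(Function('y')(6), Function('B')(Mul(-1, Function('Q')(5))))) = Add(Pow(2, Rational(1, 2)), Mul(Pow(6, 3), Add(-2, Mul(-1, Add(2, Pow(5, 2)))))) = Add(Pow(2, Rational(1, 2)), Mul(216, Add(-2, Mul(-1, Add(2, 25))))) = Add(Pow(2, Rational(1, 2)), Mul(216, Add(-2, Mul(-1, 27)))) = Add(Pow(2, Rational(1, 2)), Mul(216, Add(-2, -27))) = Add(Pow(2, Rational(1, 2)), Mul(216, -29)) = Add(Pow(2, Rational(1, 2)), -6264) = Add(-6264, Pow(2, Rational(1, 2)))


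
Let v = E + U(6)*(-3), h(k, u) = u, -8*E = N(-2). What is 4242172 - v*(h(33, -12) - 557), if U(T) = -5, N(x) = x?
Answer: 17003397/4 ≈ 4.2508e+6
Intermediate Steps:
E = ¼ (E = -⅛*(-2) = ¼ ≈ 0.25000)
v = 61/4 (v = ¼ - 5*(-3) = ¼ + 15 = 61/4 ≈ 15.250)
4242172 - v*(h(33, -12) - 557) = 4242172 - 61*(-12 - 557)/4 = 4242172 - 61*(-569)/4 = 4242172 - 1*(-34709/4) = 4242172 + 34709/4 = 17003397/4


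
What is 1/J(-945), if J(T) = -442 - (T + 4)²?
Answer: -1/885923 ≈ -1.1288e-6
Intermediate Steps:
J(T) = -442 - (4 + T)²
1/J(-945) = 1/(-442 - (4 - 945)²) = 1/(-442 - 1*(-941)²) = 1/(-442 - 1*885481) = 1/(-442 - 885481) = 1/(-885923) = -1/885923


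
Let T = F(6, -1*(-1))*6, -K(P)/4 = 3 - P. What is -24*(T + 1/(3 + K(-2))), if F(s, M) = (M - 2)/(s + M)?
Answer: 2616/119 ≈ 21.983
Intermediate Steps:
K(P) = -12 + 4*P (K(P) = -4*(3 - P) = -12 + 4*P)
F(s, M) = (-2 + M)/(M + s)
T = -6/7 (T = ((-2 - 1*(-1))/(-1*(-1) + 6))*6 = ((-2 + 1)/(1 + 6))*6 = (-1/7)*6 = ((⅐)*(-1))*6 = -⅐*6 = -6/7 ≈ -0.85714)
-24*(T + 1/(3 + K(-2))) = -24*(-6/7 + 1/(3 + (-12 + 4*(-2)))) = -24*(-6/7 + 1/(3 + (-12 - 8))) = -24*(-6/7 + 1/(3 - 20)) = -24*(-6/7 + 1/(-17)) = -24*(-6/7 - 1/17) = -24*(-109/119) = 2616/119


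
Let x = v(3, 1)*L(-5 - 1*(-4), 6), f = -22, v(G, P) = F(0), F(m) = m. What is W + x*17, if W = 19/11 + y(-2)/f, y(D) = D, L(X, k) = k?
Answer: 20/11 ≈ 1.8182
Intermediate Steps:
v(G, P) = 0
W = 20/11 (W = 19/11 - 2/(-22) = 19*(1/11) - 2*(-1/22) = 19/11 + 1/11 = 20/11 ≈ 1.8182)
x = 0 (x = 0*6 = 0)
W + x*17 = 20/11 + 0*17 = 20/11 + 0 = 20/11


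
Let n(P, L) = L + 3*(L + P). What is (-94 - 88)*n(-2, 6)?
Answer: -3276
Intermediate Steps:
n(P, L) = 3*P + 4*L (n(P, L) = L + (3*L + 3*P) = 3*P + 4*L)
(-94 - 88)*n(-2, 6) = (-94 - 88)*(3*(-2) + 4*6) = -182*(-6 + 24) = -182*18 = -3276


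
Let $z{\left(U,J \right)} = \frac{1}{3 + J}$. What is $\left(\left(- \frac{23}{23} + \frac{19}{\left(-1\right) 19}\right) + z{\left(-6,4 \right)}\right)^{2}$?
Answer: $\frac{169}{49} \approx 3.449$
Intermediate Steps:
$\left(\left(- \frac{23}{23} + \frac{19}{\left(-1\right) 19}\right) + z{\left(-6,4 \right)}\right)^{2} = \left(\left(- \frac{23}{23} + \frac{19}{\left(-1\right) 19}\right) + \frac{1}{3 + 4}\right)^{2} = \left(\left(\left(-23\right) \frac{1}{23} + \frac{19}{-19}\right) + \frac{1}{7}\right)^{2} = \left(\left(-1 + 19 \left(- \frac{1}{19}\right)\right) + \frac{1}{7}\right)^{2} = \left(\left(-1 - 1\right) + \frac{1}{7}\right)^{2} = \left(-2 + \frac{1}{7}\right)^{2} = \left(- \frac{13}{7}\right)^{2} = \frac{169}{49}$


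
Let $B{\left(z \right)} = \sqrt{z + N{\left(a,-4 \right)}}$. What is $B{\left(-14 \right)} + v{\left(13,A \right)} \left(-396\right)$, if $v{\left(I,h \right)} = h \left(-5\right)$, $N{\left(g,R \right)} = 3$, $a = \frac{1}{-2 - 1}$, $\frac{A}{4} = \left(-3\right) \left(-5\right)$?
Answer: $118800 + i \sqrt{11} \approx 1.188 \cdot 10^{5} + 3.3166 i$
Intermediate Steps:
$A = 60$ ($A = 4 \left(\left(-3\right) \left(-5\right)\right) = 4 \cdot 15 = 60$)
$a = - \frac{1}{3}$ ($a = \frac{1}{-3} = - \frac{1}{3} \approx -0.33333$)
$v{\left(I,h \right)} = - 5 h$
$B{\left(z \right)} = \sqrt{3 + z}$ ($B{\left(z \right)} = \sqrt{z + 3} = \sqrt{3 + z}$)
$B{\left(-14 \right)} + v{\left(13,A \right)} \left(-396\right) = \sqrt{3 - 14} + \left(-5\right) 60 \left(-396\right) = \sqrt{-11} - -118800 = i \sqrt{11} + 118800 = 118800 + i \sqrt{11}$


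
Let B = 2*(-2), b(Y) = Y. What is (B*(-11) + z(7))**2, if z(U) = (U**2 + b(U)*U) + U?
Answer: 22201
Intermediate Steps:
B = -4
z(U) = U + 2*U**2 (z(U) = (U**2 + U*U) + U = (U**2 + U**2) + U = 2*U**2 + U = U + 2*U**2)
(B*(-11) + z(7))**2 = (-4*(-11) + 7*(1 + 2*7))**2 = (44 + 7*(1 + 14))**2 = (44 + 7*15)**2 = (44 + 105)**2 = 149**2 = 22201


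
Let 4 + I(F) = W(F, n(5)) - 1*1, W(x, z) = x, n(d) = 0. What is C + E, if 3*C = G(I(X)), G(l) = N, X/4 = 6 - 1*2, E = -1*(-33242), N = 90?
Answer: 33272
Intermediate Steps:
E = 33242
X = 16 (X = 4*(6 - 1*2) = 4*(6 - 2) = 4*4 = 16)
I(F) = -5 + F (I(F) = -4 + (F - 1*1) = -4 + (F - 1) = -4 + (-1 + F) = -5 + F)
G(l) = 90
C = 30 (C = (1/3)*90 = 30)
C + E = 30 + 33242 = 33272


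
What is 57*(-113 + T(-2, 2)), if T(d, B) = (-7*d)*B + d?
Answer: -4959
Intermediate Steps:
T(d, B) = d - 7*B*d (T(d, B) = -7*B*d + d = d - 7*B*d)
57*(-113 + T(-2, 2)) = 57*(-113 - 2*(1 - 7*2)) = 57*(-113 - 2*(1 - 14)) = 57*(-113 - 2*(-13)) = 57*(-113 + 26) = 57*(-87) = -4959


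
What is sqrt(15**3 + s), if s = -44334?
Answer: 3*I*sqrt(4551) ≈ 202.38*I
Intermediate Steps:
sqrt(15**3 + s) = sqrt(15**3 - 44334) = sqrt(3375 - 44334) = sqrt(-40959) = 3*I*sqrt(4551)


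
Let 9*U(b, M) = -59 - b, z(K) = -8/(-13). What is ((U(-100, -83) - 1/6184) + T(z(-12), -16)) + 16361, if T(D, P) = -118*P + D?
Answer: 13207403675/723528 ≈ 18254.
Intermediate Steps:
z(K) = 8/13 (z(K) = -8*(-1/13) = 8/13)
U(b, M) = -59/9 - b/9 (U(b, M) = (-59 - b)/9 = -59/9 - b/9)
T(D, P) = D - 118*P
((U(-100, -83) - 1/6184) + T(z(-12), -16)) + 16361 = (((-59/9 - 1/9*(-100)) - 1/6184) + (8/13 - 118*(-16))) + 16361 = (((-59/9 + 100/9) - 1*1/6184) + (8/13 + 1888)) + 16361 = ((41/9 - 1/6184) + 24552/13) + 16361 = (253535/55656 + 24552/13) + 16361 = 1369762067/723528 + 16361 = 13207403675/723528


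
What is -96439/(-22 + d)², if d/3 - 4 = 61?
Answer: -96439/29929 ≈ -3.2223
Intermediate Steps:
d = 195 (d = 12 + 3*61 = 12 + 183 = 195)
-96439/(-22 + d)² = -96439/(-22 + 195)² = -96439/(173²) = -96439/29929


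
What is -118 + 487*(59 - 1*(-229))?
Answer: 140138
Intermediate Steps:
-118 + 487*(59 - 1*(-229)) = -118 + 487*(59 + 229) = -118 + 487*288 = -118 + 140256 = 140138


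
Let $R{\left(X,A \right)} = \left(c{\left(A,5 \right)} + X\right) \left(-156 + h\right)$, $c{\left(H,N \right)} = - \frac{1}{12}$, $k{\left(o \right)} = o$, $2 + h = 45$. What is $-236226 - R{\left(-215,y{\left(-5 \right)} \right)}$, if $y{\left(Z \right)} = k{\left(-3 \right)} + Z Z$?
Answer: $- \frac{3126365}{12} \approx -2.6053 \cdot 10^{5}$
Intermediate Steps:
$h = 43$ ($h = -2 + 45 = 43$)
$c{\left(H,N \right)} = - \frac{1}{12}$ ($c{\left(H,N \right)} = \left(-1\right) \frac{1}{12} = - \frac{1}{12}$)
$y{\left(Z \right)} = -3 + Z^{2}$ ($y{\left(Z \right)} = -3 + Z Z = -3 + Z^{2}$)
$R{\left(X,A \right)} = \frac{113}{12} - 113 X$ ($R{\left(X,A \right)} = \left(- \frac{1}{12} + X\right) \left(-156 + 43\right) = \left(- \frac{1}{12} + X\right) \left(-113\right) = \frac{113}{12} - 113 X$)
$-236226 - R{\left(-215,y{\left(-5 \right)} \right)} = -236226 - \left(\frac{113}{12} - -24295\right) = -236226 - \left(\frac{113}{12} + 24295\right) = -236226 - \frac{291653}{12} = - \frac{3126365}{12}$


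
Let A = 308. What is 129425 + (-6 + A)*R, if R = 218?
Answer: 195261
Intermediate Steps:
129425 + (-6 + A)*R = 129425 + (-6 + 308)*218 = 129425 + 302*218 = 129425 + 65836 = 195261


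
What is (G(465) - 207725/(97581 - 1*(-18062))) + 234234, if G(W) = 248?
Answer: 27115994201/115643 ≈ 2.3448e+5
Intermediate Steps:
(G(465) - 207725/(97581 - 1*(-18062))) + 234234 = (248 - 207725/(97581 - 1*(-18062))) + 234234 = (248 - 207725/(97581 + 18062)) + 234234 = (248 - 207725/115643) + 234234 = 28471739/115643 + 234234 = 27115994201/115643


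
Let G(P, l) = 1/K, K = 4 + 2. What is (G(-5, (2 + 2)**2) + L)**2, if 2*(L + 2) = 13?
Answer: 196/9 ≈ 21.778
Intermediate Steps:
L = 9/2 (L = -2 + (1/2)*13 = -2 + 13/2 = 9/2 ≈ 4.5000)
K = 6
G(P, l) = 1/6
(G(-5, (2 + 2)**2) + L)**2 = (1/6 + 9/2)**2 = (14/3)**2 = 196/9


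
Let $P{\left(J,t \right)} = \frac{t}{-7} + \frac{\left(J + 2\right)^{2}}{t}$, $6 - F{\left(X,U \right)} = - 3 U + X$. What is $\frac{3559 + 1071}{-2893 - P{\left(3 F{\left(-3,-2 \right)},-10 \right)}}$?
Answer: $- \frac{324100}{201763} \approx -1.6063$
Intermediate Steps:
$F{\left(X,U \right)} = 6 - X + 3 U$ ($F{\left(X,U \right)} = 6 - \left(- 3 U + X\right) = 6 - \left(X - 3 U\right) = 6 + \left(- X + 3 U\right) = 6 - X + 3 U$)
$P{\left(J,t \right)} = - \frac{t}{7} + \frac{\left(2 + J\right)^{2}}{t}$ ($P{\left(J,t \right)} = t \left(- \frac{1}{7}\right) + \frac{\left(2 + J\right)^{2}}{t} = - \frac{t}{7} + \frac{\left(2 + J\right)^{2}}{t}$)
$\frac{3559 + 1071}{-2893 - P{\left(3 F{\left(-3,-2 \right)},-10 \right)}} = \frac{3559 + 1071}{-2893 - \left(\left(- \frac{1}{7}\right) \left(-10\right) + \frac{\left(2 + 3 \left(6 - -3 + 3 \left(-2\right)\right)\right)^{2}}{-10}\right)} = \frac{4630}{-2893 - \left(\frac{10}{7} - \frac{\left(2 + 3 \left(6 + 3 - 6\right)\right)^{2}}{10}\right)} = \frac{4630}{-2893 - \left(\frac{10}{7} - \frac{\left(2 + 3 \cdot 3\right)^{2}}{10}\right)} = \frac{4630}{-2893 - \left(\frac{10}{7} - \frac{\left(2 + 9\right)^{2}}{10}\right)} = \frac{4630}{-2893 - \left(\frac{10}{7} - \frac{11^{2}}{10}\right)} = \frac{4630}{-2893 - \left(\frac{10}{7} - \frac{121}{10}\right)} = \frac{4630}{-2893 - - \frac{747}{70}} = \frac{4630}{-2893 + \frac{747}{70}} = \frac{4630}{- \frac{201763}{70}} = 4630 \left(- \frac{70}{201763}\right) = - \frac{324100}{201763}$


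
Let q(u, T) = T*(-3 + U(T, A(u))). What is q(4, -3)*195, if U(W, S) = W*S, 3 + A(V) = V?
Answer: 3510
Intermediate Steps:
A(V) = -3 + V
U(W, S) = S*W
q(u, T) = T*(-3 + T*(-3 + u)) (q(u, T) = T*(-3 + (-3 + u)*T) = T*(-3 + T*(-3 + u)))
q(4, -3)*195 = -3*(-3 - 3*(-3 + 4))*195 = -3*(-3 - 3*1)*195 = -3*(-3 - 3)*195 = -3*(-6)*195 = 18*195 = 3510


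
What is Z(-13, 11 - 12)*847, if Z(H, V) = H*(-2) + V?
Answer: 21175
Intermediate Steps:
Z(H, V) = V - 2*H (Z(H, V) = -2*H + V = V - 2*H)
Z(-13, 11 - 12)*847 = ((11 - 12) - 2*(-13))*847 = (-1 + 26)*847 = 25*847 = 21175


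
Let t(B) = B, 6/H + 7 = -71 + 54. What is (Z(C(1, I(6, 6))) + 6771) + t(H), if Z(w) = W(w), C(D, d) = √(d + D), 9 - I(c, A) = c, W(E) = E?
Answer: 27091/4 ≈ 6772.8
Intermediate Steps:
I(c, A) = 9 - c
C(D, d) = √(D + d)
H = -¼ (H = 6/(-7 + (-71 + 54)) = 6/(-7 - 17) = 6/(-24) = 6*(-1/24) = -¼ ≈ -0.25000)
Z(w) = w
(Z(C(1, I(6, 6))) + 6771) + t(H) = (√(1 + (9 - 1*6)) + 6771) - ¼ = (√(1 + (9 - 6)) + 6771) - ¼ = (√(1 + 3) + 6771) - ¼ = (√4 + 6771) - ¼ = (2 + 6771) - ¼ = 6773 - ¼ = 27091/4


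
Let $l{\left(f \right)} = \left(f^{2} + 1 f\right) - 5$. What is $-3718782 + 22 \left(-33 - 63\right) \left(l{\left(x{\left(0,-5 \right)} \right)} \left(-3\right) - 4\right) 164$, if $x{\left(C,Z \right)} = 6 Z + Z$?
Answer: $1229004930$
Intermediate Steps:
$x{\left(C,Z \right)} = 7 Z$
$l{\left(f \right)} = -5 + f + f^{2}$ ($l{\left(f \right)} = \left(f^{2} + f\right) - 5 = \left(f + f^{2}\right) - 5 = -5 + f + f^{2}$)
$-3718782 + 22 \left(-33 - 63\right) \left(l{\left(x{\left(0,-5 \right)} \right)} \left(-3\right) - 4\right) 164 = -3718782 + 22 \left(-33 - 63\right) \left(\left(-5 + 7 \left(-5\right) + \left(7 \left(-5\right)\right)^{2}\right) \left(-3\right) - 4\right) 164 = -3718782 + 22 \left(- 96 \left(\left(-5 - 35 + \left(-35\right)^{2}\right) \left(-3\right) - 4\right)\right) 164 = -3718782 + 22 \left(- 96 \left(\left(-5 - 35 + 1225\right) \left(-3\right) - 4\right)\right) 164 = -3718782 + 22 \left(- 96 \left(1185 \left(-3\right) - 4\right)\right) 164 = -3718782 + 22 \left(- 96 \left(-3555 - 4\right)\right) 164 = -3718782 + 22 \left(\left(-96\right) \left(-3559\right)\right) 164 = -3718782 + 22 \cdot 341664 \cdot 164 = -3718782 + 7516608 \cdot 164 = -3718782 + 1232723712 = 1229004930$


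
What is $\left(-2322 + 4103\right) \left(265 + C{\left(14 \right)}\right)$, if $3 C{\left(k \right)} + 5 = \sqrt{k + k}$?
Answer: $\frac{1406990}{3} + \frac{3562 \sqrt{7}}{3} \approx 4.7214 \cdot 10^{5}$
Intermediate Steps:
$C{\left(k \right)} = - \frac{5}{3} + \frac{\sqrt{2} \sqrt{k}}{3}$ ($C{\left(k \right)} = - \frac{5}{3} + \frac{\sqrt{k + k}}{3} = - \frac{5}{3} + \frac{\sqrt{2 k}}{3} = - \frac{5}{3} + \frac{\sqrt{2} \sqrt{k}}{3}$)
$\left(-2322 + 4103\right) \left(265 + C{\left(14 \right)}\right) = \left(-2322 + 4103\right) \left(265 - \left(\frac{5}{3} - \frac{\sqrt{2} \sqrt{14}}{3}\right)\right) = 1781 \left(265 - \left(\frac{5}{3} - \frac{2 \sqrt{7}}{3}\right)\right) = 1781 \left(\frac{790}{3} + \frac{2 \sqrt{7}}{3}\right) = \frac{1406990}{3} + \frac{3562 \sqrt{7}}{3}$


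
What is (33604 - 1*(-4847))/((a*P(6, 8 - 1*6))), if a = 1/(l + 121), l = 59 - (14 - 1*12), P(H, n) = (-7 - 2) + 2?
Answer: -977754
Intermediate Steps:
P(H, n) = -7 (P(H, n) = -9 + 2 = -7)
l = 57 (l = 59 - (14 - 12) = 59 - 1*2 = 59 - 2 = 57)
a = 1/178 (a = 1/(57 + 121) = 1/178 ≈ 0.0056180)
(33604 - 1*(-4847))/((a*P(6, 8 - 1*6))) = (33604 - 1*(-4847))/(((1/178)*(-7))) = (33604 + 4847)/(-7/178) = 38451*(-178/7) = -977754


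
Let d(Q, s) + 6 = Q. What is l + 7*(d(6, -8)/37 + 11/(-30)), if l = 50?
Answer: 1423/30 ≈ 47.433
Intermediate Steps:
d(Q, s) = -6 + Q
l + 7*(d(6, -8)/37 + 11/(-30)) = 50 + 7*((-6 + 6)/37 + 11/(-30)) = 50 + 7*(0*(1/37) + 11*(-1/30)) = 50 + 7*(0 - 11/30) = 50 + 7*(-11/30) = 50 - 77/30 = 1423/30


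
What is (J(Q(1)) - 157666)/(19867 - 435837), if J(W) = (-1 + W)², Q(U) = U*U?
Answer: 78833/207985 ≈ 0.37903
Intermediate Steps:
Q(U) = U²
(J(Q(1)) - 157666)/(19867 - 435837) = ((-1 + 1²)² - 157666)/(19867 - 435837) = ((-1 + 1)² - 157666)/(-415970) = (0² - 157666)*(-1/415970) = (0 - 157666)*(-1/415970) = -157666*(-1/415970) = 78833/207985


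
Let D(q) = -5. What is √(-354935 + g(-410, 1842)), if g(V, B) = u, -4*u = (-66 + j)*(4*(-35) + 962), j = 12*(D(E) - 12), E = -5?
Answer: 5*I*√11978 ≈ 547.22*I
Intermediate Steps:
j = -204 (j = 12*(-5 - 12) = 12*(-17) = -204)
u = 55485 (u = -(-66 - 204)*(4*(-35) + 962)/4 = -(-135)*(-140 + 962)/2 = -(-135)*822/2 = -¼*(-221940) = 55485)
g(V, B) = 55485
√(-354935 + g(-410, 1842)) = √(-354935 + 55485) = √(-299450) = 5*I*√11978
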